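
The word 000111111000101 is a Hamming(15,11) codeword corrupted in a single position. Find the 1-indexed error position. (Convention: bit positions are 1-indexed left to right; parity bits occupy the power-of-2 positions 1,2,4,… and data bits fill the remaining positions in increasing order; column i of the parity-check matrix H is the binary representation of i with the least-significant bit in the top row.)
Syndrome s = H · r^T (mod 2), r = 000111111000101:
  s[0] = (101010101010101)·(000111111000101) mod 2 = 0+0+0+0+1+0+1+0+1+0+0+0+1+0+1 mod 2 = 1
  s[1] = (011001100110011)·(000111111000101) mod 2 = 0+0+0+0+0+1+1+0+0+0+0+0+0+0+1 mod 2 = 1
  s[2] = (000111100001111)·(000111111000101) mod 2 = 0+0+0+1+1+1+1+0+0+0+0+0+1+0+1 mod 2 = 0
  s[3] = (000000011111111)·(000111111000101) mod 2 = 0+0+0+0+0+0+0+1+1+0+0+0+1+0+1 mod 2 = 0
Syndrome = 1100
Column i of H is the binary representation of i, so the syndrome is the binary index of the flipped bit.
Read s = 1100 with s[0] as LSB: 1·2^0 + 1·2^1 + 0·2^2 + 0·2^3 = 3.
Error is at bit position 3.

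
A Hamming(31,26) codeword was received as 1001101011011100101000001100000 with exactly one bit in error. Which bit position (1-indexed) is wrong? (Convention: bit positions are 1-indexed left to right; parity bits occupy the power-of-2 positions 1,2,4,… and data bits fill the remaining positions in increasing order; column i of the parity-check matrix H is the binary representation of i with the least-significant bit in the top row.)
Syndrome s = H · r^T (mod 2), r = 1001101011011100101000001100000:
  s[0] = (1010101010101010101010101010101)·(1001101011011100101000001100000) mod 2 = 1+0+0+0+1+0+1+0+1+0+0+0+1+0+0+0+1+0+1+0+0+0+0+0+1+0+0+0+0+0+0 mod 2 = 0
  s[1] = (0110011001100110011001100110011)·(1001101011011100101000001100000) mod 2 = 0+0+0+0+0+0+1+0+0+1+0+0+0+1+0+0+0+0+1+0+0+0+0+0+0+1+0+0+0+0+0 mod 2 = 1
  s[2] = (0001111000011110000111100001111)·(1001101011011100101000001100000) mod 2 = 0+0+0+1+1+0+1+0+0+0+0+1+1+1+0+0+0+0+0+0+0+0+0+0+0+0+0+0+0+0+0 mod 2 = 0
  s[3] = (0000000111111110000000011111111)·(1001101011011100101000001100000) mod 2 = 0+0+0+0+0+0+0+0+1+1+0+1+1+1+0+0+0+0+0+0+0+0+0+0+1+1+0+0+0+0+0 mod 2 = 1
  s[4] = (0000000000000001111111111111111)·(1001101011011100101000001100000) mod 2 = 0+0+0+0+0+0+0+0+0+0+0+0+0+0+0+0+1+0+1+0+0+0+0+0+1+1+0+0+0+0+0 mod 2 = 0
Syndrome = 01010
Column i of H is the binary representation of i, so the syndrome is the binary index of the flipped bit.
Read s = 01010 with s[0] as LSB: 0·2^0 + 1·2^1 + 0·2^2 + 1·2^3 + 0·2^4 = 10.
Error is at bit position 10.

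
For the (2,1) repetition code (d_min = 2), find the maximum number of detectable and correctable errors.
Detection only: up to d_min − 1 = 1 errors.
Correction: up to ⌊(d_min − 1)/2⌋ = ⌊1/2⌋ = 0 errors.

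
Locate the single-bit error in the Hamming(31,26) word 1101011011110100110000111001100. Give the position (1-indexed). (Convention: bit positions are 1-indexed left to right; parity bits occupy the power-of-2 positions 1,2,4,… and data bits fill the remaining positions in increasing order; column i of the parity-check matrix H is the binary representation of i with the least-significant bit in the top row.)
Syndrome s = H · r^T (mod 2), r = 1101011011110100110000111001100:
  s[0] = (1010101010101010101010101010101)·(1101011011110100110000111001100) mod 2 = 1+0+0+0+0+0+1+0+1+0+1+0+0+0+0+0+1+0+0+0+0+0+1+0+1+0+0+0+1+0+0 mod 2 = 0
  s[1] = (0110011001100110011001100110011)·(1101011011110100110000111001100) mod 2 = 0+1+0+0+0+1+1+0+0+1+1+0+0+1+0+0+0+1+0+0+0+0+1+0+0+0+0+0+0+0+0 mod 2 = 0
  s[2] = (0001111000011110000111100001111)·(1101011011110100110000111001100) mod 2 = 0+0+0+1+0+1+1+0+0+0+0+1+0+1+0+0+0+0+0+0+0+0+1+0+0+0+0+1+1+0+0 mod 2 = 0
  s[3] = (0000000111111110000000011111111)·(1101011011110100110000111001100) mod 2 = 0+0+0+0+0+0+0+0+1+1+1+1+0+1+0+0+0+0+0+0+0+0+0+1+1+0+0+1+1+0+0 mod 2 = 1
  s[4] = (0000000000000001111111111111111)·(1101011011110100110000111001100) mod 2 = 0+0+0+0+0+0+0+0+0+0+0+0+0+0+0+0+1+1+0+0+0+0+1+1+1+0+0+1+1+0+0 mod 2 = 1
Syndrome = 00011
Column i of H is the binary representation of i, so the syndrome is the binary index of the flipped bit.
Read s = 00011 with s[0] as LSB: 0·2^0 + 0·2^1 + 0·2^2 + 1·2^3 + 1·2^4 = 24.
Error is at bit position 24.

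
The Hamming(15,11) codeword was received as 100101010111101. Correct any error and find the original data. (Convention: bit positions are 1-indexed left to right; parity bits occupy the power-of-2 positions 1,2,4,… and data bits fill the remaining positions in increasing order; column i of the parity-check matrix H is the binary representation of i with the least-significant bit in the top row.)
Syndrome s = H · r^T (mod 2), r = 100101010111101:
  s[0] = (101010101010101)·(100101010111101) mod 2 = 1+0+0+0+0+0+0+0+0+0+1+0+1+0+1 mod 2 = 0
  s[1] = (011001100110011)·(100101010111101) mod 2 = 0+0+0+0+0+1+0+0+0+1+1+0+0+0+1 mod 2 = 0
  s[2] = (000111100001111)·(100101010111101) mod 2 = 0+0+0+1+0+1+0+0+0+0+0+1+1+0+1 mod 2 = 1
  s[3] = (000000011111111)·(100101010111101) mod 2 = 0+0+0+0+0+0+0+1+0+1+1+1+1+0+1 mod 2 = 0
Syndrome = 0010
Column 4 of H equals this syndrome → error at bit 4 (1-indexed).
Flip bit 4: 100101010111101 → 100001010111101
Extract data bits at positions {3,5,6,7,9,10,11,12,13,14,15}: 00100111101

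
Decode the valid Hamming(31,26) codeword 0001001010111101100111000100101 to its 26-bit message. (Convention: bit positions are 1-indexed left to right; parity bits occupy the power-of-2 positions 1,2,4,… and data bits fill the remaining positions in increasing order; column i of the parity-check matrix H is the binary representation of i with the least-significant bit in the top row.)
Parity bits occupy power-of-2 positions; data bits are at positions {3,5,6,7,9,10,11,12,13,14,15,17,18,19,20,21,22,23,24,25,26,27,28,29,30,31} (1-indexed).
Extract: c[3]=0 c[5]=0 c[6]=0 c[7]=1 c[9]=1 c[10]=0 c[11]=1 c[12]=1 c[13]=1 c[14]=1 c[15]=0 c[17]=1 c[18]=0 c[19]=0 c[20]=1 c[21]=1 c[22]=1 c[23]=0 c[24]=0 c[25]=0 c[26]=1 c[27]=0 c[28]=0 c[29]=1 c[30]=0 c[31]=1
Data = 00011011110100111000100101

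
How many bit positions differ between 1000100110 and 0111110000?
XOR = 1111010110, count of 1s = 7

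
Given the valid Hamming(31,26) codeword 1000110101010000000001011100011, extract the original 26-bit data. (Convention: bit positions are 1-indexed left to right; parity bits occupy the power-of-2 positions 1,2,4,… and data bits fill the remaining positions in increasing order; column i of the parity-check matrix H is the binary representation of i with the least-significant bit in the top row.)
Parity bits occupy power-of-2 positions; data bits are at positions {3,5,6,7,9,10,11,12,13,14,15,17,18,19,20,21,22,23,24,25,26,27,28,29,30,31} (1-indexed).
Extract: c[3]=0 c[5]=1 c[6]=1 c[7]=0 c[9]=0 c[10]=1 c[11]=0 c[12]=1 c[13]=0 c[14]=0 c[15]=0 c[17]=0 c[18]=0 c[19]=0 c[20]=0 c[21]=0 c[22]=1 c[23]=0 c[24]=1 c[25]=1 c[26]=1 c[27]=0 c[28]=0 c[29]=0 c[30]=1 c[31]=1
Data = 01100101000000001011100011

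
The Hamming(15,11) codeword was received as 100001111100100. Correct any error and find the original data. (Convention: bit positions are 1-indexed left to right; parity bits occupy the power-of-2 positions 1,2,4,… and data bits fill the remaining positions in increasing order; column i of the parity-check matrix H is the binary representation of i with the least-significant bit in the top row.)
Syndrome s = H · r^T (mod 2), r = 100001111100100:
  s[0] = (101010101010101)·(100001111100100) mod 2 = 1+0+0+0+0+0+1+0+1+0+0+0+1+0+0 mod 2 = 0
  s[1] = (011001100110011)·(100001111100100) mod 2 = 0+0+0+0+0+1+1+0+0+1+0+0+0+0+0 mod 2 = 1
  s[2] = (000111100001111)·(100001111100100) mod 2 = 0+0+0+0+0+1+1+0+0+0+0+0+1+0+0 mod 2 = 1
  s[3] = (000000011111111)·(100001111100100) mod 2 = 0+0+0+0+0+0+0+1+1+1+0+0+1+0+0 mod 2 = 0
Syndrome = 0110
Column 6 of H equals this syndrome → error at bit 6 (1-indexed).
Flip bit 6: 100001111100100 → 100000111100100
Extract data bits at positions {3,5,6,7,9,10,11,12,13,14,15}: 00011100100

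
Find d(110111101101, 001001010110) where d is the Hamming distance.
XOR = 111110111011, count of 1s = 10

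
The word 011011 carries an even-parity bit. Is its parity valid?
Sum of all bits: 0+1+1+0+1+1 = 4; 4 mod 2 = 0. Result is 0 → valid parity.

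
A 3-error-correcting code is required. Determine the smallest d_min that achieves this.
Correcting t errors requires d_min ≥ 2t + 1 = 2·3 + 1 = 7.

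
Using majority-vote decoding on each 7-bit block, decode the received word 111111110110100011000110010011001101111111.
Split into 7-bit blocks and majority-vote each:
  block 1 = 1111111: 7 ones, 0 zeros → 1
  block 2 = 1011010: 4 ones, 3 zeros → 1
  block 3 = 0011000: 2 ones, 5 zeros → 0
  block 4 = 1100100: 3 ones, 4 zeros → 0
  block 5 = 1100110: 4 ones, 3 zeros → 1
  block 6 = 1111111: 7 ones, 0 zeros → 1
Decoded = 110011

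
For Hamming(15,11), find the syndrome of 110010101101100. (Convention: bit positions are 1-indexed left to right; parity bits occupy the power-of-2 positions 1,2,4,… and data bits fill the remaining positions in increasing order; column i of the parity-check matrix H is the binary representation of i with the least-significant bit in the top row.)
Syndrome s = H · r^T (mod 2), r = 110010101101100:
  s[0] = (101010101010101)·(110010101101100) mod 2 = 1+0+0+0+1+0+1+0+1+0+0+0+1+0+0 mod 2 = 1
  s[1] = (011001100110011)·(110010101101100) mod 2 = 0+1+0+0+0+0+1+0+0+1+0+0+0+0+0 mod 2 = 1
  s[2] = (000111100001111)·(110010101101100) mod 2 = 0+0+0+0+1+0+1+0+0+0+0+1+1+0+0 mod 2 = 0
  s[3] = (000000011111111)·(110010101101100) mod 2 = 0+0+0+0+0+0+0+0+1+1+0+1+1+0+0 mod 2 = 0
Syndrome = 1100
Non-zero syndrome: error at position 3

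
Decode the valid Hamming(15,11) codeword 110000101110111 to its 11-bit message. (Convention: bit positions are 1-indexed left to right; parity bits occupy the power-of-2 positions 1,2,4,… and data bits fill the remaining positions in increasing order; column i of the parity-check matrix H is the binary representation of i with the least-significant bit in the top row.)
Parity bits occupy power-of-2 positions; data bits are at positions {3,5,6,7,9,10,11,12,13,14,15} (1-indexed).
Extract: c[3]=0 c[5]=0 c[6]=0 c[7]=1 c[9]=1 c[10]=1 c[11]=1 c[12]=0 c[13]=1 c[14]=1 c[15]=1
Data = 00011110111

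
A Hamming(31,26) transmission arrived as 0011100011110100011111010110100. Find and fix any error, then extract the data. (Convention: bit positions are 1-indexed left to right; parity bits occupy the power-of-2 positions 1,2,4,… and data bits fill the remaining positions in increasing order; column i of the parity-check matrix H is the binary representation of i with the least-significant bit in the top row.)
Syndrome s = H · r^T (mod 2), r = 0011100011110100011111010110100:
  s[0] = (1010101010101010101010101010101)·(0011100011110100011111010110100) mod 2 = 0+0+1+0+1+0+0+0+1+0+1+0+0+0+0+0+0+0+1+0+1+0+0+0+0+0+1+0+1+0+0 mod 2 = 0
  s[1] = (0110011001100110011001100110011)·(0011100011110100011111010110100) mod 2 = 0+0+1+0+0+0+0+0+0+1+1+0+0+1+0+0+0+1+1+0+0+1+0+0+0+1+1+0+0+0+0 mod 2 = 1
  s[2] = (0001111000011110000111100001111)·(0011100011110100011111010110100) mod 2 = 0+0+0+1+1+0+0+0+0+0+0+1+0+1+0+0+0+0+0+1+1+1+0+0+0+0+0+0+1+0+0 mod 2 = 0
  s[3] = (0000000111111110000000011111111)·(0011100011110100011111010110100) mod 2 = 0+0+0+0+0+0+0+0+1+1+1+1+0+1+0+0+0+0+0+0+0+0+0+1+0+1+1+0+1+0+0 mod 2 = 1
  s[4] = (0000000000000001111111111111111)·(0011100011110100011111010110100) mod 2 = 0+0+0+0+0+0+0+0+0+0+0+0+0+0+0+0+0+1+1+1+1+1+0+1+0+1+1+0+1+0+0 mod 2 = 1
Syndrome = 01011
Column 26 of H equals this syndrome → error at bit 26 (1-indexed).
Flip bit 26: 0011100011110100011111010110100 → 0011100011110100011111010010100
Extract data bits at positions {3,5,6,7,9,10,11,12,13,14,15,17,18,19,20,21,22,23,24,25,26,27,28,29,30,31}: 11001111010011111010010100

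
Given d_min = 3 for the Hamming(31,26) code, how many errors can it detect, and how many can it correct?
Detection only: up to d_min − 1 = 2 errors.
Correction: up to ⌊(d_min − 1)/2⌋ = ⌊2/2⌋ = 1 errors.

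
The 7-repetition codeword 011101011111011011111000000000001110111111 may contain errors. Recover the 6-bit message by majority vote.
Split into 7-bit blocks and majority-vote each:
  block 1 = 0111010: 4 ones, 3 zeros → 1
  block 2 = 1111101: 6 ones, 1 zeros → 1
  block 3 = 1011111: 6 ones, 1 zeros → 1
  block 4 = 0000000: 0 ones, 7 zeros → 0
  block 5 = 0000111: 3 ones, 4 zeros → 0
  block 6 = 0111111: 6 ones, 1 zeros → 1
Decoded = 111001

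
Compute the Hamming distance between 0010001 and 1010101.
XOR = 1000100, count of 1s = 2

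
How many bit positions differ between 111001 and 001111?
XOR = 110110, count of 1s = 4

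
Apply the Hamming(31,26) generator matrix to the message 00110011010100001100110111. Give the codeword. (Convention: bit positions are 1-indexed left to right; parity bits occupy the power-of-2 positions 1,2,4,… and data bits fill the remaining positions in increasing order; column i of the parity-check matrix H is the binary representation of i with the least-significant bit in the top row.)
Codeword c = d · G (mod 2), d = 00110011010100001100110111:
  c[0] = d·G[:,0] = (00110011010100001100110111)·(11011010101101010101010101) mod 2 = 0+0+0+1+0+0+1+0+0+0+0+1+0+0+0+0+0+1+0+0+0+1+0+1+0+1 mod 2 = 1
  c[1] = d·G[:,1] = (00110011010100001100110111)·(10110110011011001100110011) mod 2 = 0+0+1+1+0+0+1+0+0+1+0+0+0+0+0+0+1+1+0+0+1+1+0+0+1+1 mod 2 = 0
  c[2] = d·G[:,2] = (00110011010100001100110111)·(10000000000000000000000000) mod 2 = 0+0+0+0+0+0+0+0+0+0+0+0+0+0+0+0+0+0+0+0+0+0+0+0+0+0 mod 2 = 0
  c[3] = d·G[:,3] = (00110011010100001100110111)·(01110001111000111100001111) mod 2 = 0+0+1+1+0+0+0+1+0+1+0+0+0+0+0+0+1+1+0+0+0+0+0+1+1+1 mod 2 = 1
  c[4] = d·G[:,4] = (00110011010100001100110111)·(01000000000000000000000000) mod 2 = 0+0+0+0+0+0+0+0+0+0+0+0+0+0+0+0+0+0+0+0+0+0+0+0+0+0 mod 2 = 0
  c[5] = d·G[:,5] = (00110011010100001100110111)·(00100000000000000000000000) mod 2 = 0+0+1+0+0+0+0+0+0+0+0+0+0+0+0+0+0+0+0+0+0+0+0+0+0+0 mod 2 = 1
  c[6] = d·G[:,6] = (00110011010100001100110111)·(00010000000000000000000000) mod 2 = 0+0+0+1+0+0+0+0+0+0+0+0+0+0+0+0+0+0+0+0+0+0+0+0+0+0 mod 2 = 1
  c[7] = d·G[:,7] = (00110011010100001100110111)·(00001111111000000011111111) mod 2 = 0+0+0+0+0+0+1+1+0+1+0+0+0+0+0+0+0+0+0+0+1+1+0+1+1+1 mod 2 = 0
  c[8] = d·G[:,8] = (00110011010100001100110111)·(00001000000000000000000000) mod 2 = 0+0+0+0+0+0+0+0+0+0+0+0+0+0+0+0+0+0+0+0+0+0+0+0+0+0 mod 2 = 0
  c[9] = d·G[:,9] = (00110011010100001100110111)·(00000100000000000000000000) mod 2 = 0+0+0+0+0+0+0+0+0+0+0+0+0+0+0+0+0+0+0+0+0+0+0+0+0+0 mod 2 = 0
  c[10] = d·G[:,10] = (00110011010100001100110111)·(00000010000000000000000000) mod 2 = 0+0+0+0+0+0+1+0+0+0+0+0+0+0+0+0+0+0+0+0+0+0+0+0+0+0 mod 2 = 1
  c[11] = d·G[:,11] = (00110011010100001100110111)·(00000001000000000000000000) mod 2 = 0+0+0+0+0+0+0+1+0+0+0+0+0+0+0+0+0+0+0+0+0+0+0+0+0+0 mod 2 = 1
  c[12] = d·G[:,12] = (00110011010100001100110111)·(00000000100000000000000000) mod 2 = 0+0+0+0+0+0+0+0+0+0+0+0+0+0+0+0+0+0+0+0+0+0+0+0+0+0 mod 2 = 0
  c[13] = d·G[:,13] = (00110011010100001100110111)·(00000000010000000000000000) mod 2 = 0+0+0+0+0+0+0+0+0+1+0+0+0+0+0+0+0+0+0+0+0+0+0+0+0+0 mod 2 = 1
  c[14] = d·G[:,14] = (00110011010100001100110111)·(00000000001000000000000000) mod 2 = 0+0+0+0+0+0+0+0+0+0+0+0+0+0+0+0+0+0+0+0+0+0+0+0+0+0 mod 2 = 0
  c[15] = d·G[:,15] = (00110011010100001100110111)·(00000000000111111111111111) mod 2 = 0+0+0+0+0+0+0+0+0+0+0+1+0+0+0+0+1+1+0+0+1+1+0+1+1+1 mod 2 = 0
  c[16] = d·G[:,16] = (00110011010100001100110111)·(00000000000100000000000000) mod 2 = 0+0+0+0+0+0+0+0+0+0+0+1+0+0+0+0+0+0+0+0+0+0+0+0+0+0 mod 2 = 1
  c[17] = d·G[:,17] = (00110011010100001100110111)·(00000000000010000000000000) mod 2 = 0+0+0+0+0+0+0+0+0+0+0+0+0+0+0+0+0+0+0+0+0+0+0+0+0+0 mod 2 = 0
  c[18] = d·G[:,18] = (00110011010100001100110111)·(00000000000001000000000000) mod 2 = 0+0+0+0+0+0+0+0+0+0+0+0+0+0+0+0+0+0+0+0+0+0+0+0+0+0 mod 2 = 0
  c[19] = d·G[:,19] = (00110011010100001100110111)·(00000000000000100000000000) mod 2 = 0+0+0+0+0+0+0+0+0+0+0+0+0+0+0+0+0+0+0+0+0+0+0+0+0+0 mod 2 = 0
  c[20] = d·G[:,20] = (00110011010100001100110111)·(00000000000000010000000000) mod 2 = 0+0+0+0+0+0+0+0+0+0+0+0+0+0+0+0+0+0+0+0+0+0+0+0+0+0 mod 2 = 0
  c[21] = d·G[:,21] = (00110011010100001100110111)·(00000000000000001000000000) mod 2 = 0+0+0+0+0+0+0+0+0+0+0+0+0+0+0+0+1+0+0+0+0+0+0+0+0+0 mod 2 = 1
  c[22] = d·G[:,22] = (00110011010100001100110111)·(00000000000000000100000000) mod 2 = 0+0+0+0+0+0+0+0+0+0+0+0+0+0+0+0+0+1+0+0+0+0+0+0+0+0 mod 2 = 1
  c[23] = d·G[:,23] = (00110011010100001100110111)·(00000000000000000010000000) mod 2 = 0+0+0+0+0+0+0+0+0+0+0+0+0+0+0+0+0+0+0+0+0+0+0+0+0+0 mod 2 = 0
  c[24] = d·G[:,24] = (00110011010100001100110111)·(00000000000000000001000000) mod 2 = 0+0+0+0+0+0+0+0+0+0+0+0+0+0+0+0+0+0+0+0+0+0+0+0+0+0 mod 2 = 0
  c[25] = d·G[:,25] = (00110011010100001100110111)·(00000000000000000000100000) mod 2 = 0+0+0+0+0+0+0+0+0+0+0+0+0+0+0+0+0+0+0+0+1+0+0+0+0+0 mod 2 = 1
  c[26] = d·G[:,26] = (00110011010100001100110111)·(00000000000000000000010000) mod 2 = 0+0+0+0+0+0+0+0+0+0+0+0+0+0+0+0+0+0+0+0+0+1+0+0+0+0 mod 2 = 1
  c[27] = d·G[:,27] = (00110011010100001100110111)·(00000000000000000000001000) mod 2 = 0+0+0+0+0+0+0+0+0+0+0+0+0+0+0+0+0+0+0+0+0+0+0+0+0+0 mod 2 = 0
  c[28] = d·G[:,28] = (00110011010100001100110111)·(00000000000000000000000100) mod 2 = 0+0+0+0+0+0+0+0+0+0+0+0+0+0+0+0+0+0+0+0+0+0+0+1+0+0 mod 2 = 1
  c[29] = d·G[:,29] = (00110011010100001100110111)·(00000000000000000000000010) mod 2 = 0+0+0+0+0+0+0+0+0+0+0+0+0+0+0+0+0+0+0+0+0+0+0+0+1+0 mod 2 = 1
  c[30] = d·G[:,30] = (00110011010100001100110111)·(00000000000000000000000001) mod 2 = 0+0+0+0+0+0+0+0+0+0+0+0+0+0+0+0+0+0+0+0+0+0+0+0+0+1 mod 2 = 1
Codeword = 1001011000110100100001100110111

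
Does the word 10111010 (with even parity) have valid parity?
Sum of all bits: 1+0+1+1+1+0+1+0 = 5; 5 mod 2 = 1. Result is 1 → parity error detected.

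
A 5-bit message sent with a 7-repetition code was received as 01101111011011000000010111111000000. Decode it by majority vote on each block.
Split into 7-bit blocks and majority-vote each:
  block 1 = 0110111: 5 ones, 2 zeros → 1
  block 2 = 1011011: 5 ones, 2 zeros → 1
  block 3 = 0000000: 0 ones, 7 zeros → 0
  block 4 = 1011111: 6 ones, 1 zeros → 1
  block 5 = 1000000: 1 ones, 6 zeros → 0
Decoded = 11010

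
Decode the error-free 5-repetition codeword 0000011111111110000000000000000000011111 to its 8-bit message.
Split into 5-bit blocks: 00000 11111 11111 00000 00000 00000 00000 11111
Data = 01100001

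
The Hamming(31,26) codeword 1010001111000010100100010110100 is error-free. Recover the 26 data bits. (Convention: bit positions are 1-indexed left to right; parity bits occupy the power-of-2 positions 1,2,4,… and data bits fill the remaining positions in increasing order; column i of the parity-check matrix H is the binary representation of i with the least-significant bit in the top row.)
Parity bits occupy power-of-2 positions; data bits are at positions {3,5,6,7,9,10,11,12,13,14,15,17,18,19,20,21,22,23,24,25,26,27,28,29,30,31} (1-indexed).
Extract: c[3]=1 c[5]=0 c[6]=0 c[7]=1 c[9]=1 c[10]=1 c[11]=0 c[12]=0 c[13]=0 c[14]=0 c[15]=1 c[17]=1 c[18]=0 c[19]=0 c[20]=1 c[21]=0 c[22]=0 c[23]=0 c[24]=1 c[25]=0 c[26]=1 c[27]=1 c[28]=0 c[29]=1 c[30]=0 c[31]=0
Data = 10011100001100100010110100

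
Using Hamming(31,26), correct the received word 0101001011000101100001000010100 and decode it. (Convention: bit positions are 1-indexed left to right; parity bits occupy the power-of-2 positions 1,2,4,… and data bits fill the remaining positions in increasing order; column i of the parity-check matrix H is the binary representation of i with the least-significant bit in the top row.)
Syndrome s = H · r^T (mod 2), r = 0101001011000101100001000010100:
  s[0] = (1010101010101010101010101010101)·(0101001011000101100001000010100) mod 2 = 0+0+0+0+0+0+1+0+1+0+0+0+0+0+0+0+1+0+0+0+0+0+0+0+0+0+1+0+1+0+0 mod 2 = 1
  s[1] = (0110011001100110011001100110011)·(0101001011000101100001000010100) mod 2 = 0+1+0+0+0+0+1+0+0+1+0+0+0+1+0+0+0+0+0+0+0+1+0+0+0+0+1+0+0+0+0 mod 2 = 0
  s[2] = (0001111000011110000111100001111)·(0101001011000101100001000010100) mod 2 = 0+0+0+1+0+0+1+0+0+0+0+0+0+1+0+0+0+0+0+0+0+1+0+0+0+0+0+0+1+0+0 mod 2 = 1
  s[3] = (0000000111111110000000011111111)·(0101001011000101100001000010100) mod 2 = 0+0+0+0+0+0+0+0+1+1+0+0+0+1+0+0+0+0+0+0+0+0+0+0+0+0+1+0+1+0+0 mod 2 = 1
  s[4] = (0000000000000001111111111111111)·(0101001011000101100001000010100) mod 2 = 0+0+0+0+0+0+0+0+0+0+0+0+0+0+0+1+1+0+0+0+0+1+0+0+0+0+1+0+1+0+0 mod 2 = 1
Syndrome = 10111
Column 29 of H equals this syndrome → error at bit 29 (1-indexed).
Flip bit 29: 0101001011000101100001000010100 → 0101001011000101100001000010000
Extract data bits at positions {3,5,6,7,9,10,11,12,13,14,15,17,18,19,20,21,22,23,24,25,26,27,28,29,30,31}: 00011100010100001000010000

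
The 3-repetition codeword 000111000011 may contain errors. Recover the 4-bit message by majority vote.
Split into 3-bit blocks and majority-vote each:
  block 1 = 000: 0 ones, 3 zeros → 0
  block 2 = 111: 3 ones, 0 zeros → 1
  block 3 = 000: 0 ones, 3 zeros → 0
  block 4 = 011: 2 ones, 1 zeros → 1
Decoded = 0101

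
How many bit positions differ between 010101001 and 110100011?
XOR = 100001010, count of 1s = 3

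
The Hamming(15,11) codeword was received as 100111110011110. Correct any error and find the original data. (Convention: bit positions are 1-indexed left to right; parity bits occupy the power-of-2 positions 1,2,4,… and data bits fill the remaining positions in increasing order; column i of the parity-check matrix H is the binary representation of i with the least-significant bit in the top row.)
Syndrome s = H · r^T (mod 2), r = 100111110011110:
  s[0] = (101010101010101)·(100111110011110) mod 2 = 1+0+0+0+1+0+1+0+0+0+1+0+1+0+0 mod 2 = 1
  s[1] = (011001100110011)·(100111110011110) mod 2 = 0+0+0+0+0+1+1+0+0+0+1+0+0+1+0 mod 2 = 0
  s[2] = (000111100001111)·(100111110011110) mod 2 = 0+0+0+1+1+1+1+0+0+0+0+1+1+1+0 mod 2 = 1
  s[3] = (000000011111111)·(100111110011110) mod 2 = 0+0+0+0+0+0+0+1+0+0+1+1+1+1+0 mod 2 = 1
Syndrome = 1011
Column 13 of H equals this syndrome → error at bit 13 (1-indexed).
Flip bit 13: 100111110011110 → 100111110011010
Extract data bits at positions {3,5,6,7,9,10,11,12,13,14,15}: 01110011010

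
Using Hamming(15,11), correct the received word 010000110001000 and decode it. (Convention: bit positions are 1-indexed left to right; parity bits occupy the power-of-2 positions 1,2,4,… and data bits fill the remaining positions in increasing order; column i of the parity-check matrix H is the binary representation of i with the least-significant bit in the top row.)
Syndrome s = H · r^T (mod 2), r = 010000110001000:
  s[0] = (101010101010101)·(010000110001000) mod 2 = 0+0+0+0+0+0+1+0+0+0+0+0+0+0+0 mod 2 = 1
  s[1] = (011001100110011)·(010000110001000) mod 2 = 0+1+0+0+0+0+1+0+0+0+0+0+0+0+0 mod 2 = 0
  s[2] = (000111100001111)·(010000110001000) mod 2 = 0+0+0+0+0+0+1+0+0+0+0+1+0+0+0 mod 2 = 0
  s[3] = (000000011111111)·(010000110001000) mod 2 = 0+0+0+0+0+0+0+1+0+0+0+1+0+0+0 mod 2 = 0
Syndrome = 1000
Column 1 of H equals this syndrome → error at bit 1 (1-indexed).
Flip bit 1: 010000110001000 → 110000110001000
Extract data bits at positions {3,5,6,7,9,10,11,12,13,14,15}: 00010001000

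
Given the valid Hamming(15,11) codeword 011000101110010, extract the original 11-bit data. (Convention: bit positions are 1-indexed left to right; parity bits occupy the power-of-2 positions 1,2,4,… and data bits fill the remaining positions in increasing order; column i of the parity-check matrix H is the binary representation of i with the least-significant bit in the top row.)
Parity bits occupy power-of-2 positions; data bits are at positions {3,5,6,7,9,10,11,12,13,14,15} (1-indexed).
Extract: c[3]=1 c[5]=0 c[6]=0 c[7]=1 c[9]=1 c[10]=1 c[11]=1 c[12]=0 c[13]=0 c[14]=1 c[15]=0
Data = 10011110010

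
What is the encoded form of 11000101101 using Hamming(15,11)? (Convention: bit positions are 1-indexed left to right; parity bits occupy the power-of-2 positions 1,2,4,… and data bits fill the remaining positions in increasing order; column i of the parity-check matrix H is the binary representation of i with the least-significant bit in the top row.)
Codeword c = d · G (mod 2), d = 11000101101:
  c[0] = d·G[:,0] = (11000101101)·(11011010101) mod 2 = 1+1+0+0+0+0+0+0+1+0+1 mod 2 = 0
  c[1] = d·G[:,1] = (11000101101)·(10110110011) mod 2 = 1+0+0+0+0+1+0+0+0+0+1 mod 2 = 1
  c[2] = d·G[:,2] = (11000101101)·(10000000000) mod 2 = 1+0+0+0+0+0+0+0+0+0+0 mod 2 = 1
  c[3] = d·G[:,3] = (11000101101)·(01110001111) mod 2 = 0+1+0+0+0+0+0+1+1+0+1 mod 2 = 0
  c[4] = d·G[:,4] = (11000101101)·(01000000000) mod 2 = 0+1+0+0+0+0+0+0+0+0+0 mod 2 = 1
  c[5] = d·G[:,5] = (11000101101)·(00100000000) mod 2 = 0+0+0+0+0+0+0+0+0+0+0 mod 2 = 0
  c[6] = d·G[:,6] = (11000101101)·(00010000000) mod 2 = 0+0+0+0+0+0+0+0+0+0+0 mod 2 = 0
  c[7] = d·G[:,7] = (11000101101)·(00001111111) mod 2 = 0+0+0+0+0+1+0+1+1+0+1 mod 2 = 0
  c[8] = d·G[:,8] = (11000101101)·(00001000000) mod 2 = 0+0+0+0+0+0+0+0+0+0+0 mod 2 = 0
  c[9] = d·G[:,9] = (11000101101)·(00000100000) mod 2 = 0+0+0+0+0+1+0+0+0+0+0 mod 2 = 1
  c[10] = d·G[:,10] = (11000101101)·(00000010000) mod 2 = 0+0+0+0+0+0+0+0+0+0+0 mod 2 = 0
  c[11] = d·G[:,11] = (11000101101)·(00000001000) mod 2 = 0+0+0+0+0+0+0+1+0+0+0 mod 2 = 1
  c[12] = d·G[:,12] = (11000101101)·(00000000100) mod 2 = 0+0+0+0+0+0+0+0+1+0+0 mod 2 = 1
  c[13] = d·G[:,13] = (11000101101)·(00000000010) mod 2 = 0+0+0+0+0+0+0+0+0+0+0 mod 2 = 0
  c[14] = d·G[:,14] = (11000101101)·(00000000001) mod 2 = 0+0+0+0+0+0+0+0+0+0+1 mod 2 = 1
Codeword = 011010000101101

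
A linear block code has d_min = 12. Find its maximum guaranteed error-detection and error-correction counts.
(a) Detection requires d_min ≥ e+1, so e ≤ d_min − 1 = 11.
(b) Correction requires d_min ≥ 2t+1, so t ≤ ⌊(d_min − 1)/2⌋ = ⌊11/2⌋ = 5.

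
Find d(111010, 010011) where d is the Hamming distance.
XOR = 101001, count of 1s = 3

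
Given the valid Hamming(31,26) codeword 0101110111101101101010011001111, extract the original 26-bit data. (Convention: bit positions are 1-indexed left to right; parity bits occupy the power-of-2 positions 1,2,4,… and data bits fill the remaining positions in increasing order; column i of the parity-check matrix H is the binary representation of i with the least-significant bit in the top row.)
Parity bits occupy power-of-2 positions; data bits are at positions {3,5,6,7,9,10,11,12,13,14,15,17,18,19,20,21,22,23,24,25,26,27,28,29,30,31} (1-indexed).
Extract: c[3]=0 c[5]=1 c[6]=1 c[7]=0 c[9]=1 c[10]=1 c[11]=1 c[12]=0 c[13]=1 c[14]=1 c[15]=0 c[17]=1 c[18]=0 c[19]=1 c[20]=0 c[21]=1 c[22]=0 c[23]=0 c[24]=1 c[25]=1 c[26]=0 c[27]=0 c[28]=1 c[29]=1 c[30]=1 c[31]=1
Data = 01101110110101010011001111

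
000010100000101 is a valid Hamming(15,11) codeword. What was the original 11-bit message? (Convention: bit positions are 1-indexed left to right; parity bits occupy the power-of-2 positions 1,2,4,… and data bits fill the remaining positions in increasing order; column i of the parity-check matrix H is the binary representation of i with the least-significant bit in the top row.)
Parity bits occupy power-of-2 positions; data bits are at positions {3,5,6,7,9,10,11,12,13,14,15} (1-indexed).
Extract: c[3]=0 c[5]=1 c[6]=0 c[7]=1 c[9]=0 c[10]=0 c[11]=0 c[12]=0 c[13]=1 c[14]=0 c[15]=1
Data = 01010000101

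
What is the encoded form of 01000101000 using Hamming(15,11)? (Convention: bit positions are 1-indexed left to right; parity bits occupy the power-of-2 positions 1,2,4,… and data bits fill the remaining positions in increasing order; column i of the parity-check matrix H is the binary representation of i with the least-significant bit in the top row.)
Codeword c = d · G (mod 2), d = 01000101000:
  c[0] = d·G[:,0] = (01000101000)·(11011010101) mod 2 = 0+1+0+0+0+0+0+0+0+0+0 mod 2 = 1
  c[1] = d·G[:,1] = (01000101000)·(10110110011) mod 2 = 0+0+0+0+0+1+0+0+0+0+0 mod 2 = 1
  c[2] = d·G[:,2] = (01000101000)·(10000000000) mod 2 = 0+0+0+0+0+0+0+0+0+0+0 mod 2 = 0
  c[3] = d·G[:,3] = (01000101000)·(01110001111) mod 2 = 0+1+0+0+0+0+0+1+0+0+0 mod 2 = 0
  c[4] = d·G[:,4] = (01000101000)·(01000000000) mod 2 = 0+1+0+0+0+0+0+0+0+0+0 mod 2 = 1
  c[5] = d·G[:,5] = (01000101000)·(00100000000) mod 2 = 0+0+0+0+0+0+0+0+0+0+0 mod 2 = 0
  c[6] = d·G[:,6] = (01000101000)·(00010000000) mod 2 = 0+0+0+0+0+0+0+0+0+0+0 mod 2 = 0
  c[7] = d·G[:,7] = (01000101000)·(00001111111) mod 2 = 0+0+0+0+0+1+0+1+0+0+0 mod 2 = 0
  c[8] = d·G[:,8] = (01000101000)·(00001000000) mod 2 = 0+0+0+0+0+0+0+0+0+0+0 mod 2 = 0
  c[9] = d·G[:,9] = (01000101000)·(00000100000) mod 2 = 0+0+0+0+0+1+0+0+0+0+0 mod 2 = 1
  c[10] = d·G[:,10] = (01000101000)·(00000010000) mod 2 = 0+0+0+0+0+0+0+0+0+0+0 mod 2 = 0
  c[11] = d·G[:,11] = (01000101000)·(00000001000) mod 2 = 0+0+0+0+0+0+0+1+0+0+0 mod 2 = 1
  c[12] = d·G[:,12] = (01000101000)·(00000000100) mod 2 = 0+0+0+0+0+0+0+0+0+0+0 mod 2 = 0
  c[13] = d·G[:,13] = (01000101000)·(00000000010) mod 2 = 0+0+0+0+0+0+0+0+0+0+0 mod 2 = 0
  c[14] = d·G[:,14] = (01000101000)·(00000000001) mod 2 = 0+0+0+0+0+0+0+0+0+0+0 mod 2 = 0
Codeword = 110010000101000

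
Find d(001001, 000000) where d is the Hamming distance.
XOR = 001001, count of 1s = 2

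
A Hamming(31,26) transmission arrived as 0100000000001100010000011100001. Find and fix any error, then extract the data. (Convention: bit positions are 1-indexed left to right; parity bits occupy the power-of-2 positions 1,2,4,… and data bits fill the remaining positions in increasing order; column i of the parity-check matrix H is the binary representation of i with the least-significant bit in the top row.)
Syndrome s = H · r^T (mod 2), r = 0100000000001100010000011100001:
  s[0] = (1010101010101010101010101010101)·(0100000000001100010000011100001) mod 2 = 0+0+0+0+0+0+0+0+0+0+0+0+1+0+0+0+0+0+0+0+0+0+0+0+1+0+0+0+0+0+1 mod 2 = 1
  s[1] = (0110011001100110011001100110011)·(0100000000001100010000011100001) mod 2 = 0+1+0+0+0+0+0+0+0+0+0+0+0+1+0+0+0+1+0+0+0+0+0+0+0+1+0+0+0+0+1 mod 2 = 1
  s[2] = (0001111000011110000111100001111)·(0100000000001100010000011100001) mod 2 = 0+0+0+0+0+0+0+0+0+0+0+0+1+1+0+0+0+0+0+0+0+0+0+0+0+0+0+0+0+0+1 mod 2 = 1
  s[3] = (0000000111111110000000011111111)·(0100000000001100010000011100001) mod 2 = 0+0+0+0+0+0+0+0+0+0+0+0+1+1+0+0+0+0+0+0+0+0+0+1+1+1+0+0+0+0+1 mod 2 = 0
  s[4] = (0000000000000001111111111111111)·(0100000000001100010000011100001) mod 2 = 0+0+0+0+0+0+0+0+0+0+0+0+0+0+0+0+0+1+0+0+0+0+0+1+1+1+0+0+0+0+1 mod 2 = 1
Syndrome = 11101
Column 23 of H equals this syndrome → error at bit 23 (1-indexed).
Flip bit 23: 0100000000001100010000011100001 → 0100000000001100010000111100001
Extract data bits at positions {3,5,6,7,9,10,11,12,13,14,15,17,18,19,20,21,22,23,24,25,26,27,28,29,30,31}: 00000000110010000111100001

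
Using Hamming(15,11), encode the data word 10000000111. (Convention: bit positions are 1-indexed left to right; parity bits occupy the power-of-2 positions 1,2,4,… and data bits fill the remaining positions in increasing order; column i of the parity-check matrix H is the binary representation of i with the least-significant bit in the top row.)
Codeword c = d · G (mod 2), d = 10000000111:
  c[0] = d·G[:,0] = (10000000111)·(11011010101) mod 2 = 1+0+0+0+0+0+0+0+1+0+1 mod 2 = 1
  c[1] = d·G[:,1] = (10000000111)·(10110110011) mod 2 = 1+0+0+0+0+0+0+0+0+1+1 mod 2 = 1
  c[2] = d·G[:,2] = (10000000111)·(10000000000) mod 2 = 1+0+0+0+0+0+0+0+0+0+0 mod 2 = 1
  c[3] = d·G[:,3] = (10000000111)·(01110001111) mod 2 = 0+0+0+0+0+0+0+0+1+1+1 mod 2 = 1
  c[4] = d·G[:,4] = (10000000111)·(01000000000) mod 2 = 0+0+0+0+0+0+0+0+0+0+0 mod 2 = 0
  c[5] = d·G[:,5] = (10000000111)·(00100000000) mod 2 = 0+0+0+0+0+0+0+0+0+0+0 mod 2 = 0
  c[6] = d·G[:,6] = (10000000111)·(00010000000) mod 2 = 0+0+0+0+0+0+0+0+0+0+0 mod 2 = 0
  c[7] = d·G[:,7] = (10000000111)·(00001111111) mod 2 = 0+0+0+0+0+0+0+0+1+1+1 mod 2 = 1
  c[8] = d·G[:,8] = (10000000111)·(00001000000) mod 2 = 0+0+0+0+0+0+0+0+0+0+0 mod 2 = 0
  c[9] = d·G[:,9] = (10000000111)·(00000100000) mod 2 = 0+0+0+0+0+0+0+0+0+0+0 mod 2 = 0
  c[10] = d·G[:,10] = (10000000111)·(00000010000) mod 2 = 0+0+0+0+0+0+0+0+0+0+0 mod 2 = 0
  c[11] = d·G[:,11] = (10000000111)·(00000001000) mod 2 = 0+0+0+0+0+0+0+0+0+0+0 mod 2 = 0
  c[12] = d·G[:,12] = (10000000111)·(00000000100) mod 2 = 0+0+0+0+0+0+0+0+1+0+0 mod 2 = 1
  c[13] = d·G[:,13] = (10000000111)·(00000000010) mod 2 = 0+0+0+0+0+0+0+0+0+1+0 mod 2 = 1
  c[14] = d·G[:,14] = (10000000111)·(00000000001) mod 2 = 0+0+0+0+0+0+0+0+0+0+1 mod 2 = 1
Codeword = 111100010000111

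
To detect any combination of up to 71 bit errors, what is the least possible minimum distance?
Detecting e errors requires d_min ≥ e + 1 = 71 + 1 = 72.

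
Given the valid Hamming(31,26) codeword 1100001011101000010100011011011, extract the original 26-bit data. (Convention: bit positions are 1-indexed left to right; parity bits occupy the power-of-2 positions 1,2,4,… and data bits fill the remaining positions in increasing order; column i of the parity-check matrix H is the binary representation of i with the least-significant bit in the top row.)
Parity bits occupy power-of-2 positions; data bits are at positions {3,5,6,7,9,10,11,12,13,14,15,17,18,19,20,21,22,23,24,25,26,27,28,29,30,31} (1-indexed).
Extract: c[3]=0 c[5]=0 c[6]=0 c[7]=1 c[9]=1 c[10]=1 c[11]=1 c[12]=0 c[13]=1 c[14]=0 c[15]=0 c[17]=0 c[18]=1 c[19]=0 c[20]=1 c[21]=0 c[22]=0 c[23]=0 c[24]=1 c[25]=1 c[26]=0 c[27]=1 c[28]=1 c[29]=0 c[30]=1 c[31]=1
Data = 00011110100010100011011011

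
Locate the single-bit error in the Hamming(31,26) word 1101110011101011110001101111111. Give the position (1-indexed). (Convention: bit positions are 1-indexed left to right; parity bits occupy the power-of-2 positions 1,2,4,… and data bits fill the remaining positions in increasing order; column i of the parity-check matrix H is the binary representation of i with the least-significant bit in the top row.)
Syndrome s = H · r^T (mod 2), r = 1101110011101011110001101111111:
  s[0] = (1010101010101010101010101010101)·(1101110011101011110001101111111) mod 2 = 1+0+0+0+1+0+0+0+1+0+1+0+1+0+1+0+1+0+0+0+0+0+1+0+1+0+1+0+1+0+1 mod 2 = 0
  s[1] = (0110011001100110011001100110011)·(1101110011101011110001101111111) mod 2 = 0+1+0+0+0+1+0+0+0+1+1+0+0+0+1+0+0+1+0+0+0+1+1+0+0+1+1+0+0+1+1 mod 2 = 0
  s[2] = (0001111000011110000111100001111)·(1101110011101011110001101111111) mod 2 = 0+0+0+1+1+1+0+0+0+0+0+0+1+0+1+0+0+0+0+0+0+1+1+0+0+0+0+1+1+1+1 mod 2 = 1
  s[3] = (0000000111111110000000011111111)·(1101110011101011110001101111111) mod 2 = 0+0+0+0+0+0+0+0+1+1+1+0+1+0+1+0+0+0+0+0+0+0+0+0+1+1+1+1+1+1+1 mod 2 = 0
  s[4] = (0000000000000001111111111111111)·(1101110011101011110001101111111) mod 2 = 0+0+0+0+0+0+0+0+0+0+0+0+0+0+0+1+1+1+0+0+0+1+1+0+1+1+1+1+1+1+1 mod 2 = 0
Syndrome = 00100
Column i of H is the binary representation of i, so the syndrome is the binary index of the flipped bit.
Read s = 00100 with s[0] as LSB: 0·2^0 + 0·2^1 + 1·2^2 + 0·2^3 + 0·2^4 = 4.
Error is at bit position 4.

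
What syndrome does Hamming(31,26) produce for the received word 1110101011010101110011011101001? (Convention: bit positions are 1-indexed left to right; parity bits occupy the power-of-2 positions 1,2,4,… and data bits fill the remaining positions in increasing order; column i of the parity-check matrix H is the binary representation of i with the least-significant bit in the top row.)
Syndrome s = H · r^T (mod 2), r = 1110101011010101110011011101001:
  s[0] = (1010101010101010101010101010101)·(1110101011010101110011011101001) mod 2 = 1+0+1+0+1+0+1+0+1+0+0+0+0+0+0+0+1+0+0+0+1+0+0+0+1+0+0+0+0+0+1 mod 2 = 1
  s[1] = (0110011001100110011001100110011)·(1110101011010101110011011101001) mod 2 = 0+1+1+0+0+0+1+0+0+1+0+0+0+1+0+0+0+1+0+0+0+1+0+0+0+1+0+0+0+0+1 mod 2 = 1
  s[2] = (0001111000011110000111100001111)·(1110101011010101110011011101001) mod 2 = 0+0+0+0+1+0+1+0+0+0+0+1+0+1+0+0+0+0+0+0+1+1+0+0+0+0+0+1+0+0+1 mod 2 = 0
  s[3] = (0000000111111110000000011111111)·(1110101011010101110011011101001) mod 2 = 0+0+0+0+0+0+0+0+1+1+0+1+0+1+0+0+0+0+0+0+0+0+0+1+1+1+0+1+0+0+1 mod 2 = 1
  s[4] = (0000000000000001111111111111111)·(1110101011010101110011011101001) mod 2 = 0+0+0+0+0+0+0+0+0+0+0+0+0+0+0+1+1+1+0+0+1+1+0+1+1+1+0+1+0+0+1 mod 2 = 0
Syndrome = 11010
Non-zero syndrome: error at position 11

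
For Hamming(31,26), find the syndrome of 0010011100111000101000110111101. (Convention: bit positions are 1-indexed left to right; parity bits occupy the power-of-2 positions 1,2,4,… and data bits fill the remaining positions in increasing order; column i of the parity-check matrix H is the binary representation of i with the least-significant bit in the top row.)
Syndrome s = H · r^T (mod 2), r = 0010011100111000101000110111101:
  s[0] = (1010101010101010101010101010101)·(0010011100111000101000110111101) mod 2 = 0+0+1+0+0+0+1+0+0+0+1+0+1+0+0+0+1+0+1+0+0+0+1+0+0+0+1+0+1+0+1 mod 2 = 0
  s[1] = (0110011001100110011001100110011)·(0010011100111000101000110111101) mod 2 = 0+0+1+0+0+1+1+0+0+0+1+0+0+0+0+0+0+0+1+0+0+0+1+0+0+1+1+0+0+0+1 mod 2 = 1
  s[2] = (0001111000011110000111100001111)·(0010011100111000101000110111101) mod 2 = 0+0+0+0+0+1+1+0+0+0+0+1+1+0+0+0+0+0+0+0+0+0+1+0+0+0+0+1+1+0+1 mod 2 = 0
  s[3] = (0000000111111110000000011111111)·(0010011100111000101000110111101) mod 2 = 0+0+0+0+0+0+0+1+0+0+1+1+1+0+0+0+0+0+0+0+0+0+0+1+0+1+1+1+1+0+1 mod 2 = 0
  s[4] = (0000000000000001111111111111111)·(0010011100111000101000110111101) mod 2 = 0+0+0+0+0+0+0+0+0+0+0+0+0+0+0+0+1+0+1+0+0+0+1+1+0+1+1+1+1+0+1 mod 2 = 1
Syndrome = 01001
Non-zero syndrome: error at position 18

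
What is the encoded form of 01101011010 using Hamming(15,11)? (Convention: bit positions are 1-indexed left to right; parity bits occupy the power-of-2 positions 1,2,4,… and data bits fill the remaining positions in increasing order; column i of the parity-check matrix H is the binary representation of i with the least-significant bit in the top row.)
Codeword c = d · G (mod 2), d = 01101011010:
  c[0] = d·G[:,0] = (01101011010)·(11011010101) mod 2 = 0+1+0+0+1+0+1+0+0+0+0 mod 2 = 1
  c[1] = d·G[:,1] = (01101011010)·(10110110011) mod 2 = 0+0+1+0+0+0+1+0+0+1+0 mod 2 = 1
  c[2] = d·G[:,2] = (01101011010)·(10000000000) mod 2 = 0+0+0+0+0+0+0+0+0+0+0 mod 2 = 0
  c[3] = d·G[:,3] = (01101011010)·(01110001111) mod 2 = 0+1+1+0+0+0+0+1+0+1+0 mod 2 = 0
  c[4] = d·G[:,4] = (01101011010)·(01000000000) mod 2 = 0+1+0+0+0+0+0+0+0+0+0 mod 2 = 1
  c[5] = d·G[:,5] = (01101011010)·(00100000000) mod 2 = 0+0+1+0+0+0+0+0+0+0+0 mod 2 = 1
  c[6] = d·G[:,6] = (01101011010)·(00010000000) mod 2 = 0+0+0+0+0+0+0+0+0+0+0 mod 2 = 0
  c[7] = d·G[:,7] = (01101011010)·(00001111111) mod 2 = 0+0+0+0+1+0+1+1+0+1+0 mod 2 = 0
  c[8] = d·G[:,8] = (01101011010)·(00001000000) mod 2 = 0+0+0+0+1+0+0+0+0+0+0 mod 2 = 1
  c[9] = d·G[:,9] = (01101011010)·(00000100000) mod 2 = 0+0+0+0+0+0+0+0+0+0+0 mod 2 = 0
  c[10] = d·G[:,10] = (01101011010)·(00000010000) mod 2 = 0+0+0+0+0+0+1+0+0+0+0 mod 2 = 1
  c[11] = d·G[:,11] = (01101011010)·(00000001000) mod 2 = 0+0+0+0+0+0+0+1+0+0+0 mod 2 = 1
  c[12] = d·G[:,12] = (01101011010)·(00000000100) mod 2 = 0+0+0+0+0+0+0+0+0+0+0 mod 2 = 0
  c[13] = d·G[:,13] = (01101011010)·(00000000010) mod 2 = 0+0+0+0+0+0+0+0+0+1+0 mod 2 = 1
  c[14] = d·G[:,14] = (01101011010)·(00000000001) mod 2 = 0+0+0+0+0+0+0+0+0+0+0 mod 2 = 0
Codeword = 110011001011010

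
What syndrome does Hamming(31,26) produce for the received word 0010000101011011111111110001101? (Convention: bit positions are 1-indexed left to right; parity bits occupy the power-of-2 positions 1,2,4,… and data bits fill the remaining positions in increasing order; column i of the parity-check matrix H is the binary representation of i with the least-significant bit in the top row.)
Syndrome s = H · r^T (mod 2), r = 0010000101011011111111110001101:
  s[0] = (1010101010101010101010101010101)·(0010000101011011111111110001101) mod 2 = 0+0+1+0+0+0+0+0+0+0+0+0+1+0+1+0+1+0+1+0+1+0+1+0+0+0+0+0+1+0+1 mod 2 = 1
  s[1] = (0110011001100110011001100110011)·(0010000101011011111111110001101) mod 2 = 0+0+1+0+0+0+0+0+0+1+0+0+0+0+1+0+0+1+1+0+0+1+1+0+0+0+0+0+0+0+1 mod 2 = 0
  s[2] = (0001111000011110000111100001111)·(0010000101011011111111110001101) mod 2 = 0+0+0+0+0+0+0+0+0+0+0+1+1+0+1+0+0+0+0+1+1+1+1+0+0+0+0+1+1+0+1 mod 2 = 0
  s[3] = (0000000111111110000000011111111)·(0010000101011011111111110001101) mod 2 = 0+0+0+0+0+0+0+1+0+1+0+1+1+0+1+0+0+0+0+0+0+0+0+1+0+0+0+1+1+0+1 mod 2 = 1
  s[4] = (0000000000000001111111111111111)·(0010000101011011111111110001101) mod 2 = 0+0+0+0+0+0+0+0+0+0+0+0+0+0+0+1+1+1+1+1+1+1+1+1+0+0+0+1+1+0+1 mod 2 = 0
Syndrome = 10010
Non-zero syndrome: error at position 9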